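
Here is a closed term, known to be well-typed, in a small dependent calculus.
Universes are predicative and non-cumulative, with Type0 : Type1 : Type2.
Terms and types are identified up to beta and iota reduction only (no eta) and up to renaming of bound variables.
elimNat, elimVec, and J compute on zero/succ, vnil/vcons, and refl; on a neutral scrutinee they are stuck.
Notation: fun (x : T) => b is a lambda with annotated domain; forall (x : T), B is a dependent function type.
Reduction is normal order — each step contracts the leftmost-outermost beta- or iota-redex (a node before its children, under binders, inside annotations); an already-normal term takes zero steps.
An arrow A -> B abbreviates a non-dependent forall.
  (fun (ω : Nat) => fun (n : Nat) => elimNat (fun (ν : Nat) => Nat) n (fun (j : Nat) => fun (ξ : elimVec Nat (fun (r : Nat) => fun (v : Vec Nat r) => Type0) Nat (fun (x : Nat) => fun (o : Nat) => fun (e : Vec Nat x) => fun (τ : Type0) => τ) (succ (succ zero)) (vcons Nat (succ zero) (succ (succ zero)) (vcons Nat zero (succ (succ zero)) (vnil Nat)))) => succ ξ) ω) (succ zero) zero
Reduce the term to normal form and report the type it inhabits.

normal form:
  succ zero
inferred type:
  Nat


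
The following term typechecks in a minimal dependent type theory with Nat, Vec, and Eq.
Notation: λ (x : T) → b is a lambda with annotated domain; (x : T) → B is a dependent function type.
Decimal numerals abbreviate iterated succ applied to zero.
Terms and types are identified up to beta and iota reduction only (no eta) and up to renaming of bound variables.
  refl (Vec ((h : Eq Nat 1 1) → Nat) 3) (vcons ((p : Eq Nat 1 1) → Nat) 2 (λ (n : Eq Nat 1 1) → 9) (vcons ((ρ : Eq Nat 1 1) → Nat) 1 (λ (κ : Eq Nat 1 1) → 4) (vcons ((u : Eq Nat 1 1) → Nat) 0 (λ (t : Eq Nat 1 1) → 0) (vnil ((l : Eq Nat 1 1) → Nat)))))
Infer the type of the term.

the term's type:
  Eq (Vec ((h : Eq Nat 1 1) → Nat) 3) (vcons ((p : Eq Nat 1 1) → Nat) 2 (λ (n : Eq Nat 1 1) → 9) (vcons ((ρ : Eq Nat 1 1) → Nat) 1 (λ (κ : Eq Nat 1 1) → 4) (vcons ((u : Eq Nat 1 1) → Nat) 0 (λ (t : Eq Nat 1 1) → 0) (vnil ((l : Eq Nat 1 1) → Nat))))) (vcons ((δ : Eq Nat 1 1) → Nat) 2 (λ (ε : Eq Nat 1 1) → 9) (vcons ((k : Eq Nat 1 1) → Nat) 1 (λ (s : Eq Nat 1 1) → 4) (vcons ((r : Eq Nat 1 1) → Nat) 0 (λ (w : Eq Nat 1 1) → 0) (vnil ((β : Eq Nat 1 1) → Nat)))))


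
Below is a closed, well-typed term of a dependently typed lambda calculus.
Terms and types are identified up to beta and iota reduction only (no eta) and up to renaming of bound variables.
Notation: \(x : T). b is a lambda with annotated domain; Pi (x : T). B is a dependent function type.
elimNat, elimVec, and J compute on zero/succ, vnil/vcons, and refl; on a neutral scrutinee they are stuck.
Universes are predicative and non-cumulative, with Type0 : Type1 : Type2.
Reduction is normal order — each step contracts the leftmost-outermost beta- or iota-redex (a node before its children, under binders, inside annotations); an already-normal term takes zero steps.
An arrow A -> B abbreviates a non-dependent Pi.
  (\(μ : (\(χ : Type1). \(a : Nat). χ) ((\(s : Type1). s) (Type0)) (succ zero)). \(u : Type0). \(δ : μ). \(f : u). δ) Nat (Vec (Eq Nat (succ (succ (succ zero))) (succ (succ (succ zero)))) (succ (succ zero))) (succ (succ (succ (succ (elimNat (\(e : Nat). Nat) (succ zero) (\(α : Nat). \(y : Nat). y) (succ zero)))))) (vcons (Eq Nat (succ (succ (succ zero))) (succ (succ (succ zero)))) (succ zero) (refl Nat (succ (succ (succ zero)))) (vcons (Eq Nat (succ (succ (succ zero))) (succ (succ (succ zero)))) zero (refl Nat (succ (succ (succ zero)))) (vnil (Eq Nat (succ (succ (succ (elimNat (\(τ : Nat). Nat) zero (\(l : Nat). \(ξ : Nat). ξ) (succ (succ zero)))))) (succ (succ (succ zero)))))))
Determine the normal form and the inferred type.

normal form:
  succ (succ (succ (succ (succ zero))))
inferred type:
  Nat
observation: contracting a beta-redex first, the term normalizes in 8 steps.


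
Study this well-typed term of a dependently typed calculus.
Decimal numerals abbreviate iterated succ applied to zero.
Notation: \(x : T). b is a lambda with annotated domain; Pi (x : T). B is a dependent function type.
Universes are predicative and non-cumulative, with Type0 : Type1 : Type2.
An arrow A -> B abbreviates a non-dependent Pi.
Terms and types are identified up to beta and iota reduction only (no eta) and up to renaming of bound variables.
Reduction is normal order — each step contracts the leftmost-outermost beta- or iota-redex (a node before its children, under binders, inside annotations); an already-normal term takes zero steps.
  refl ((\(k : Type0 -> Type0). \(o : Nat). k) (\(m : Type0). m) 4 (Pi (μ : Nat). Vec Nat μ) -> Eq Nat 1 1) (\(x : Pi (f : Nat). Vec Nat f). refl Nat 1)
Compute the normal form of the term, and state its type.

normal form:
  refl ((Pi (k : Nat). Vec Nat k) -> Eq Nat 1 1) (\(o : Pi (m : Nat). Vec Nat m). refl Nat 1)
type:
  Eq ((Pi (k : Nat). Vec Nat k) -> Eq Nat 1 1) (\(o : Pi (m : Nat). Vec Nat m). refl Nat 1) (\(μ : Pi (x : Nat). Vec Nat x). refl Nat 1)


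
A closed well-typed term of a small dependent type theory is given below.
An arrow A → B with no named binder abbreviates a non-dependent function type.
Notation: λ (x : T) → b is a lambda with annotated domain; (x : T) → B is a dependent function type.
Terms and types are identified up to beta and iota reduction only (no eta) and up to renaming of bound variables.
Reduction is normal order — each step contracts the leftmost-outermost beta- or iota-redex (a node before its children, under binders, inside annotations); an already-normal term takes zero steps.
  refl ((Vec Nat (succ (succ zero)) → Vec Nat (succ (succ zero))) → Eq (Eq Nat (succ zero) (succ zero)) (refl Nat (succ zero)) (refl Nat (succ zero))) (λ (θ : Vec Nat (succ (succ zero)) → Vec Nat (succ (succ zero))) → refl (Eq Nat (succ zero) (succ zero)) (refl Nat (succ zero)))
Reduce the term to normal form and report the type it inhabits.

normal form:
  refl ((Vec Nat (succ (succ zero)) → Vec Nat (succ (succ zero))) → Eq (Eq Nat (succ zero) (succ zero)) (refl Nat (succ zero)) (refl Nat (succ zero))) (λ (θ : Vec Nat (succ (succ zero)) → Vec Nat (succ (succ zero))) → refl (Eq Nat (succ zero) (succ zero)) (refl Nat (succ zero)))
the term's type:
  Eq ((Vec Nat (succ (succ zero)) → Vec Nat (succ (succ zero))) → Eq (Eq Nat (succ zero) (succ zero)) (refl Nat (succ zero)) (refl Nat (succ zero))) (λ (θ : Vec Nat (succ (succ zero)) → Vec Nat (succ (succ zero))) → refl (Eq Nat (succ zero) (succ zero)) (refl Nat (succ zero))) (λ (d : Vec Nat (succ (succ zero)) → Vec Nat (succ (succ zero))) → refl (Eq Nat (succ zero) (succ zero)) (refl Nat (succ zero)))


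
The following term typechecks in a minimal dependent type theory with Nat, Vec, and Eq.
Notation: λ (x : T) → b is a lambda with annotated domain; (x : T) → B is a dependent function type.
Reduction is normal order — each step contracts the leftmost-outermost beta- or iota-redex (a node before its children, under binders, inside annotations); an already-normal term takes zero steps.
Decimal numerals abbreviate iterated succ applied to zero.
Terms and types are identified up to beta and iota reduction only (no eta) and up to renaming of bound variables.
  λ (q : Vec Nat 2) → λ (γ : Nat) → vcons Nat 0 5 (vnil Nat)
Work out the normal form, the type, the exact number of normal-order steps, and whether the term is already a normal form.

resulting normal form:
  λ (q : Vec Nat 2) → λ (γ : Nat) → vcons Nat 0 5 (vnil Nat)
inferred type:
  (q : Vec Nat 2) → (γ : Nat) → Vec Nat 1
normal-order step count: 0
already normal: yes


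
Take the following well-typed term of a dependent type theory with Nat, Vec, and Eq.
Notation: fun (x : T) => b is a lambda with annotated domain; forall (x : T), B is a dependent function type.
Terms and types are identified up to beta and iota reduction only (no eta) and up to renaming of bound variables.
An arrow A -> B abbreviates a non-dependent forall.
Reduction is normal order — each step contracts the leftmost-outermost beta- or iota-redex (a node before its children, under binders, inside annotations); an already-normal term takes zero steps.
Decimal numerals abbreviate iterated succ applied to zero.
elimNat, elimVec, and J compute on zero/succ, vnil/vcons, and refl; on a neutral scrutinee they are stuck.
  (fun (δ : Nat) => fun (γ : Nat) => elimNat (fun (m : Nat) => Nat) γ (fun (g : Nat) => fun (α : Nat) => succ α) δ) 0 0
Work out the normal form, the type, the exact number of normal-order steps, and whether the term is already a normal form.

normal form:
  0
type:
  Nat
reduction steps (normal order): 3
term was already normal: no
first redex: a beta-redex


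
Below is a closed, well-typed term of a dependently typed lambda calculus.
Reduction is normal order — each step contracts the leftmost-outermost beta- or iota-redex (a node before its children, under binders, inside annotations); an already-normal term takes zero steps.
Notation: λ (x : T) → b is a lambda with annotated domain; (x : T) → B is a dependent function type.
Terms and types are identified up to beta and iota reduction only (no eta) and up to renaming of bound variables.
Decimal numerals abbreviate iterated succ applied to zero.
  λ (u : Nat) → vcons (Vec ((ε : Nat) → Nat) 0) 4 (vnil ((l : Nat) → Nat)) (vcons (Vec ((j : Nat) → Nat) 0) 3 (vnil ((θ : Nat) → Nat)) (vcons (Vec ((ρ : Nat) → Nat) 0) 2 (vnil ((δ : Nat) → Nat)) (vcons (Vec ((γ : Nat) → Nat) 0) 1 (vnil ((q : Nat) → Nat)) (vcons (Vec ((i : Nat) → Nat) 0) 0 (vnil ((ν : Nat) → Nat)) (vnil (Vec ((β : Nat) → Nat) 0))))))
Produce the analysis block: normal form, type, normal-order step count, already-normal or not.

normal form:
  λ (u : Nat) → vcons (Vec ((ε : Nat) → Nat) 0) 4 (vnil ((l : Nat) → Nat)) (vcons (Vec ((j : Nat) → Nat) 0) 3 (vnil ((θ : Nat) → Nat)) (vcons (Vec ((ρ : Nat) → Nat) 0) 2 (vnil ((δ : Nat) → Nat)) (vcons (Vec ((γ : Nat) → Nat) 0) 1 (vnil ((q : Nat) → Nat)) (vcons (Vec ((i : Nat) → Nat) 0) 0 (vnil ((ν : Nat) → Nat)) (vnil (Vec ((β : Nat) → Nat) 0))))))
the term's type:
  (u : Nat) → Vec (Vec ((ε : Nat) → Nat) 0) 5
steps to reach normal form (normal order): 0
term was already normal: yes


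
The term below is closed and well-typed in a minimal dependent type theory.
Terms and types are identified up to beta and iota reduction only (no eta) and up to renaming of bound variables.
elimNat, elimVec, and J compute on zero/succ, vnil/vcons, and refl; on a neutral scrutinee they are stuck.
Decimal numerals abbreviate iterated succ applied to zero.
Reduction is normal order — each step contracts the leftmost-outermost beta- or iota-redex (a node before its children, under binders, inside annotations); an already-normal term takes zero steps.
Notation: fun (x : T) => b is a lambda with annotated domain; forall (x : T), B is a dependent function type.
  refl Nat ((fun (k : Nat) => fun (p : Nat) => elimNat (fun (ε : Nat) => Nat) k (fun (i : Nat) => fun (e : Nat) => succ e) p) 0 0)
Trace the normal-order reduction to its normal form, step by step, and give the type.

reduction (normal order):
  refl Nat ((fun (k : Nat) => fun (p : Nat) => elimNat (fun (ε : Nat) => Nat) k (fun (i : Nat) => fun (e : Nat) => succ e) p) 0 0)
  ~> refl Nat ((fun (k : Nat) => elimNat (fun (p : Nat) => Nat) 0 (fun (ε : Nat) => fun (i : Nat) => succ i) k) 0)
  ~> refl Nat (elimNat (fun (k : Nat) => Nat) 0 (fun (p : Nat) => fun (ε : Nat) => succ ε) 0)
  ~> refl Nat 0
type:
  Eq Nat 0 0


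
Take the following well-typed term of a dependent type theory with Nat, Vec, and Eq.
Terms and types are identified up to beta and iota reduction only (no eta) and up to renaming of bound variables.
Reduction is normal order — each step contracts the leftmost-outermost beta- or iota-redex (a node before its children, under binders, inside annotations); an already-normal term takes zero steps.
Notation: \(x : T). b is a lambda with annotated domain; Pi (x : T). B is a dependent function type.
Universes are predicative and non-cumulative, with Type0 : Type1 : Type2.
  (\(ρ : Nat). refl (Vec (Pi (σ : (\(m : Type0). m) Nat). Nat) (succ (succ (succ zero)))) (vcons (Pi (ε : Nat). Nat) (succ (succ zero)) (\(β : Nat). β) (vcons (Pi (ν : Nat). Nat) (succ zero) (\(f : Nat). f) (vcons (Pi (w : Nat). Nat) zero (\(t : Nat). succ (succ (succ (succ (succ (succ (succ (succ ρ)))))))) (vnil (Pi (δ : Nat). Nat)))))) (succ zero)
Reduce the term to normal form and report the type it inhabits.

reduced normal form:
  refl (Vec (Pi (ρ : Nat). Nat) (succ (succ (succ zero)))) (vcons (Pi (σ : Nat). Nat) (succ (succ zero)) (\(m : Nat). m) (vcons (Pi (ε : Nat). Nat) (succ zero) (\(β : Nat). β) (vcons (Pi (ν : Nat). Nat) zero (\(f : Nat). succ (succ (succ (succ (succ (succ (succ (succ (succ zero))))))))) (vnil (Pi (w : Nat). Nat)))))
type:
  Eq (Vec (Pi (ρ : Nat). Nat) (succ (succ (succ zero)))) (vcons (Pi (σ : Nat). Nat) (succ (succ zero)) (\(m : Nat). m) (vcons (Pi (ε : Nat). Nat) (succ zero) (\(β : Nat). β) (vcons (Pi (ν : Nat). Nat) zero (\(f : Nat). succ (succ (succ (succ (succ (succ (succ (succ (succ zero))))))))) (vnil (Pi (w : Nat). Nat))))) (vcons (Pi (t : Nat). Nat) (succ (succ zero)) (\(δ : Nat). δ) (vcons (Pi (b : Nat). Nat) (succ zero) (\(κ : Nat). κ) (vcons (Pi (d : Nat). Nat) zero (\(τ : Nat). succ (succ (succ (succ (succ (succ (succ (succ (succ zero))))))))) (vnil (Pi (g : Nat). Nat)))))
observation: the term reaches its normal form after 2 normal-order steps.


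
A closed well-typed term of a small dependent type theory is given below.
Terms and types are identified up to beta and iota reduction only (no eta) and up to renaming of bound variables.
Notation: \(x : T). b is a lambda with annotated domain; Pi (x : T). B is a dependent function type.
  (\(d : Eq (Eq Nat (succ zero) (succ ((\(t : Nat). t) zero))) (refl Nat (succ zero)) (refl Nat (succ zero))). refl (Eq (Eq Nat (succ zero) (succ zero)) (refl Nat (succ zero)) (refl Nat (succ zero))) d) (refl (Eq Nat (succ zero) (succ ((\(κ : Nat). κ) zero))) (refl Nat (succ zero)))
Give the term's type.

inferred type:
  Eq (Eq (Eq Nat (succ zero) (succ zero)) (refl Nat (succ zero)) (refl Nat (succ zero))) (refl (Eq Nat (succ zero) (succ zero)) (refl Nat (succ zero))) (refl (Eq Nat (succ zero) (succ zero)) (refl Nat (succ zero)))


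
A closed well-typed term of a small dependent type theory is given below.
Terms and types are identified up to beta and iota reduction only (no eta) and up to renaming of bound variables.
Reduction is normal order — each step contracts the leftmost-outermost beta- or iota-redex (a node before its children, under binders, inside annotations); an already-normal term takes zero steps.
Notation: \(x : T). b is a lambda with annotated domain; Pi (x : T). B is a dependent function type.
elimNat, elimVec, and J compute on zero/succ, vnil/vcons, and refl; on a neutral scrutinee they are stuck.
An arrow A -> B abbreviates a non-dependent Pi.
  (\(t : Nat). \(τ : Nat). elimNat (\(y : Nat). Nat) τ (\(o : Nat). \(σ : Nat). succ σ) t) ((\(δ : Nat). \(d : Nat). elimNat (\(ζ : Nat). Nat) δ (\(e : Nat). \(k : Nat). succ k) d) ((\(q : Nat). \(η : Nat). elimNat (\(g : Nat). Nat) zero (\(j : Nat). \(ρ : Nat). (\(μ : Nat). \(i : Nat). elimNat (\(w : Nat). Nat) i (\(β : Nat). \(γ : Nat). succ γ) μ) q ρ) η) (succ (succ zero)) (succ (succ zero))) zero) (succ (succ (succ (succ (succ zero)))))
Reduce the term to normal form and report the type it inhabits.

resulting normal form:
  succ (succ (succ (succ (succ (succ (succ (succ (succ zero))))))))
inferred type:
  Nat


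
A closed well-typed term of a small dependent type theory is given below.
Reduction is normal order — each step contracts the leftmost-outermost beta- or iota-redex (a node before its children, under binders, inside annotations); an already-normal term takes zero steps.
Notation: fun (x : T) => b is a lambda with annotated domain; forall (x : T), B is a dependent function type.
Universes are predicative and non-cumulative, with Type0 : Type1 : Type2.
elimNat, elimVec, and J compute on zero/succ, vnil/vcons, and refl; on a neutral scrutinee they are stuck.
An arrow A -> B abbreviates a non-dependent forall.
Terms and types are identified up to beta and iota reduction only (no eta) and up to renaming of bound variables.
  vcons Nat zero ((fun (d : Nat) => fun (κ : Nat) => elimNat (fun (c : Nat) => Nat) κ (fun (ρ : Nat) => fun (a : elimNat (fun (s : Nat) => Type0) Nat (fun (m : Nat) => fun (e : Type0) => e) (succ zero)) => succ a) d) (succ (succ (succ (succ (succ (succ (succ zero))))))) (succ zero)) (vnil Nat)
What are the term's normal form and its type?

reduced normal form:
  vcons Nat zero (succ (succ (succ (succ (succ (succ (succ (succ zero)))))))) (vnil Nat)
inferred type:
  Vec Nat (succ zero)
observation: contracting a beta-redex first, the term normalizes in 24 steps.


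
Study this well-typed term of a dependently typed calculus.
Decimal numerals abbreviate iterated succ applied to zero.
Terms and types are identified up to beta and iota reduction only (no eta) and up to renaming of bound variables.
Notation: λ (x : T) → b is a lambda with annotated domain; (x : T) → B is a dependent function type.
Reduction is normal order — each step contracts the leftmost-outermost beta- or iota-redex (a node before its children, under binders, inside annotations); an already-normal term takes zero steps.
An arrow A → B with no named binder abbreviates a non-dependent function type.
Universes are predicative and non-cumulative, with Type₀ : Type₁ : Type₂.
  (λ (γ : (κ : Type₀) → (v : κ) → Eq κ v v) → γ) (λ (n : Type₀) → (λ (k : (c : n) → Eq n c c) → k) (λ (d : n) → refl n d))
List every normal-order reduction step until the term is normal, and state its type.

reduction (normal order):
  (λ (γ : (κ : Type₀) → (v : κ) → Eq κ v v) → γ) (λ (n : Type₀) → (λ (k : (c : n) → Eq n c c) → k) (λ (d : n) → refl n d))
  ~> λ (γ : Type₀) → (λ (κ : (v : γ) → Eq γ v v) → κ) (λ (n : γ) → refl γ n)
  ~> λ (γ : Type₀) → λ (κ : γ) → refl γ κ
the term's type:
  (γ : Type₀) → (κ : γ) → Eq γ κ κ


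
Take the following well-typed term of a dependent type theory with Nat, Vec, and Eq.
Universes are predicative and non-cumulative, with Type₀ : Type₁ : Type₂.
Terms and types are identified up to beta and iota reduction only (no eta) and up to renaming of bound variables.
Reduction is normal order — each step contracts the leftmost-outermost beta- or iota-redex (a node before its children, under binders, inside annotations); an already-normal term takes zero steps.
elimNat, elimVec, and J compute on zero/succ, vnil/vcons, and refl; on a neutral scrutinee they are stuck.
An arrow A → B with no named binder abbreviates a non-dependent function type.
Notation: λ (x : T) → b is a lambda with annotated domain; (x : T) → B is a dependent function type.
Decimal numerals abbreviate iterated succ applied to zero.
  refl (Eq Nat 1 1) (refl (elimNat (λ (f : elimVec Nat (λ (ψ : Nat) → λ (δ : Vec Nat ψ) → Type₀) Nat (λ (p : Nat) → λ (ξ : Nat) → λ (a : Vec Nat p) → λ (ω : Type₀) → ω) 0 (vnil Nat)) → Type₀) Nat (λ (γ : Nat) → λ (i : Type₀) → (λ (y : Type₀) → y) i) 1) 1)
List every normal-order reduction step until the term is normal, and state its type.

reduction (normal order):
  refl (Eq Nat 1 1) (refl (elimNat (λ (f : elimVec Nat (λ (ψ : Nat) → λ (δ : Vec Nat ψ) → Type₀) Nat (λ (p : Nat) → λ (ξ : Nat) → λ (a : Vec Nat p) → λ (ω : Type₀) → ω) 0 (vnil Nat)) → Type₀) Nat (λ (γ : Nat) → λ (i : Type₀) → (λ (y : Type₀) → y) i) 1) 1)
  ~> refl (Eq Nat 1 1) (refl ((λ (f : Nat) → λ (ψ : Type₀) → (λ (δ : Type₀) → δ) ψ) 0 (elimNat (λ (p : elimVec Nat (λ (ξ : Nat) → λ (a : Vec Nat ξ) → Type₀) Nat (λ (ω : Nat) → λ (γ : Nat) → λ (i : Vec Nat ω) → λ (y : Type₀) → y) 0 (vnil Nat)) → Type₀) Nat (λ (d : Nat) → λ (l : Type₀) → (λ (χ : Type₀) → χ) l) 0)) 1)
  ~> refl (Eq Nat 1 1) (refl ((λ (f : Type₀) → (λ (ψ : Type₀) → ψ) f) (elimNat (λ (δ : elimVec Nat (λ (p : Nat) → λ (ξ : Vec Nat p) → Type₀) Nat (λ (a : Nat) → λ (ω : Nat) → λ (γ : Vec Nat a) → λ (i : Type₀) → i) 0 (vnil Nat)) → Type₀) Nat (λ (y : Nat) → λ (d : Type₀) → (λ (l : Type₀) → l) d) 0)) 1)
  ~> refl (Eq Nat 1 1) (refl ((λ (f : Type₀) → f) (elimNat (λ (ψ : elimVec Nat (λ (δ : Nat) → λ (p : Vec Nat δ) → Type₀) Nat (λ (ξ : Nat) → λ (a : Nat) → λ (ω : Vec Nat ξ) → λ (γ : Type₀) → γ) 0 (vnil Nat)) → Type₀) Nat (λ (i : Nat) → λ (y : Type₀) → (λ (d : Type₀) → d) y) 0)) 1)
  ~> refl (Eq Nat 1 1) (refl (elimNat (λ (f : elimVec Nat (λ (ψ : Nat) → λ (δ : Vec Nat ψ) → Type₀) Nat (λ (p : Nat) → λ (ξ : Nat) → λ (a : Vec Nat p) → λ (ω : Type₀) → ω) 0 (vnil Nat)) → Type₀) Nat (λ (γ : Nat) → λ (i : Type₀) → (λ (y : Type₀) → y) i) 0) 1)
  ~> refl (Eq Nat 1 1) (refl Nat 1)
inferred type:
  Eq (Eq Nat 1 1) (refl Nat 1) (refl Nat 1)


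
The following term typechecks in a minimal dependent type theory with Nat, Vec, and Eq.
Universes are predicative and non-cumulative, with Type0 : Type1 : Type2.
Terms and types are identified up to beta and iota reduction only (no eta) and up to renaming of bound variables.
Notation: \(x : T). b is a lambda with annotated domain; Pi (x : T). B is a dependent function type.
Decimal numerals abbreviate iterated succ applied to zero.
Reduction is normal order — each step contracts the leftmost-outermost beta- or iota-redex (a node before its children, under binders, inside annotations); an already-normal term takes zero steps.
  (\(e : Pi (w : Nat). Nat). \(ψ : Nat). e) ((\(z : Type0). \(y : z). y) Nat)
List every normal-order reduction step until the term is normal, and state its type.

normal-order reduction sequence:
  (\(e : Pi (w : Nat). Nat). \(ψ : Nat). e) ((\(z : Type0). \(y : z). y) Nat)
  ~> \(e : Nat). (\(w : Type0). \(ψ : w). ψ) Nat
  ~> \(e : Nat). \(w : Nat). w
the term's type:
  Pi (e : Nat). Pi (w : Nat). Nat


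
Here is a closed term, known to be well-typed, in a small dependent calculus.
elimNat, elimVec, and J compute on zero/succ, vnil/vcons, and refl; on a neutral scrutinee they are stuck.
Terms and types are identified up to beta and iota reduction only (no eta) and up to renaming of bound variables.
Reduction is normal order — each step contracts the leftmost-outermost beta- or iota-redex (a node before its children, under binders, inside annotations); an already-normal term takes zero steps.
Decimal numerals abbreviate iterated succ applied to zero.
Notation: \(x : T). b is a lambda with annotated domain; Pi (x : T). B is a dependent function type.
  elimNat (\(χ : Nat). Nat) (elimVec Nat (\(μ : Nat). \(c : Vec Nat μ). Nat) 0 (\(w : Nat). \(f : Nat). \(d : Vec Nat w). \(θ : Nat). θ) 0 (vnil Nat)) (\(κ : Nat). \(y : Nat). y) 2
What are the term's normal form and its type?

reduced normal form:
  0
inferred type:
  Nat


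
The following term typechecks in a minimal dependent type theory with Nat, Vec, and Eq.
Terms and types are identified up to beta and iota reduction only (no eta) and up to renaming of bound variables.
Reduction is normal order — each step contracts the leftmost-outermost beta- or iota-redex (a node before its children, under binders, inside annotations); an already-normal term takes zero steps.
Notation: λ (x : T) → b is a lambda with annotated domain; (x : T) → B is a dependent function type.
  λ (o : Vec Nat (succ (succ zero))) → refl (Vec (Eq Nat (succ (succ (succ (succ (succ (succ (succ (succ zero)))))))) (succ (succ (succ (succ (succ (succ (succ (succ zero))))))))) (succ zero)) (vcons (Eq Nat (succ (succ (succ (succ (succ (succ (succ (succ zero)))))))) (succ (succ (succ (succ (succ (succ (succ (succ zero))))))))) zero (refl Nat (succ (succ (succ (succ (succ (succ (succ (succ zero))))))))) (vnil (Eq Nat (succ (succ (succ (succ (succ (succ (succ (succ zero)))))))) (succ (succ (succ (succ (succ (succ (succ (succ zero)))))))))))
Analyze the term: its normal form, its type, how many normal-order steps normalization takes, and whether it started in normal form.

normal form:
  λ (o : Vec Nat (succ (succ zero))) → refl (Vec (Eq Nat (succ (succ (succ (succ (succ (succ (succ (succ zero)))))))) (succ (succ (succ (succ (succ (succ (succ (succ zero))))))))) (succ zero)) (vcons (Eq Nat (succ (succ (succ (succ (succ (succ (succ (succ zero)))))))) (succ (succ (succ (succ (succ (succ (succ (succ zero))))))))) zero (refl Nat (succ (succ (succ (succ (succ (succ (succ (succ zero))))))))) (vnil (Eq Nat (succ (succ (succ (succ (succ (succ (succ (succ zero)))))))) (succ (succ (succ (succ (succ (succ (succ (succ zero)))))))))))
the term's type:
  (o : Vec Nat (succ (succ zero))) → Eq (Vec (Eq Nat (succ (succ (succ (succ (succ (succ (succ (succ zero)))))))) (succ (succ (succ (succ (succ (succ (succ (succ zero))))))))) (succ zero)) (vcons (Eq Nat (succ (succ (succ (succ (succ (succ (succ (succ zero)))))))) (succ (succ (succ (succ (succ (succ (succ (succ zero))))))))) zero (refl Nat (succ (succ (succ (succ (succ (succ (succ (succ zero))))))))) (vnil (Eq Nat (succ (succ (succ (succ (succ (succ (succ (succ zero)))))))) (succ (succ (succ (succ (succ (succ (succ (succ zero))))))))))) (vcons (Eq Nat (succ (succ (succ (succ (succ (succ (succ (succ zero)))))))) (succ (succ (succ (succ (succ (succ (succ (succ zero))))))))) zero (refl Nat (succ (succ (succ (succ (succ (succ (succ (succ zero))))))))) (vnil (Eq Nat (succ (succ (succ (succ (succ (succ (succ (succ zero)))))))) (succ (succ (succ (succ (succ (succ (succ (succ zero)))))))))))
steps to reach normal form (normal order): 0
term was already normal: yes


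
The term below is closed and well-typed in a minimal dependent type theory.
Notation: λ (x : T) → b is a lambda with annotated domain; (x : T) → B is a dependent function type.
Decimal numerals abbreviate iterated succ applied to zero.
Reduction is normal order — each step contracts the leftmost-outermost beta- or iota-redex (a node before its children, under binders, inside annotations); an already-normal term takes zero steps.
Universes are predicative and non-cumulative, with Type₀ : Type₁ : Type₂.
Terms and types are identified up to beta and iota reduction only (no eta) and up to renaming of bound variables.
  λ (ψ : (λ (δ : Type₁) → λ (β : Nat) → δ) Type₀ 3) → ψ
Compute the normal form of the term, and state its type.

normal form:
  λ (ψ : Type₀) → ψ
inferred type:
  (ψ : Type₀) → Type₀


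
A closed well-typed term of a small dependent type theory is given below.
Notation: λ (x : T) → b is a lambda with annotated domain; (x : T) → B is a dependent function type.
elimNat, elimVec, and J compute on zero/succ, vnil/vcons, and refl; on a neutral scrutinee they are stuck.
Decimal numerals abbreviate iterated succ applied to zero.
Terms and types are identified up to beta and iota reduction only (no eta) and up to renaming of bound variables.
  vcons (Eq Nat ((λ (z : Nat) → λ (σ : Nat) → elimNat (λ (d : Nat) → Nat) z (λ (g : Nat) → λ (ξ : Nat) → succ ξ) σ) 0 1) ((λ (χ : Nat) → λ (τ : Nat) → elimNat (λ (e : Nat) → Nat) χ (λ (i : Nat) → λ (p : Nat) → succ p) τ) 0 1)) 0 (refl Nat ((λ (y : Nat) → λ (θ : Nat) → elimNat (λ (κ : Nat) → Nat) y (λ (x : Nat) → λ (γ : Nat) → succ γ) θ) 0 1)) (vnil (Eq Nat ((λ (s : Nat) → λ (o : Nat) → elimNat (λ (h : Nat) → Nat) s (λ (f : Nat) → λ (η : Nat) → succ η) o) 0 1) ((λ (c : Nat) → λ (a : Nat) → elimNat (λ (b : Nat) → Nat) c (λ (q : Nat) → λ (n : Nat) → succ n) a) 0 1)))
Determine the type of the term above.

inferred type:
  Vec (Eq Nat 1 1) 1


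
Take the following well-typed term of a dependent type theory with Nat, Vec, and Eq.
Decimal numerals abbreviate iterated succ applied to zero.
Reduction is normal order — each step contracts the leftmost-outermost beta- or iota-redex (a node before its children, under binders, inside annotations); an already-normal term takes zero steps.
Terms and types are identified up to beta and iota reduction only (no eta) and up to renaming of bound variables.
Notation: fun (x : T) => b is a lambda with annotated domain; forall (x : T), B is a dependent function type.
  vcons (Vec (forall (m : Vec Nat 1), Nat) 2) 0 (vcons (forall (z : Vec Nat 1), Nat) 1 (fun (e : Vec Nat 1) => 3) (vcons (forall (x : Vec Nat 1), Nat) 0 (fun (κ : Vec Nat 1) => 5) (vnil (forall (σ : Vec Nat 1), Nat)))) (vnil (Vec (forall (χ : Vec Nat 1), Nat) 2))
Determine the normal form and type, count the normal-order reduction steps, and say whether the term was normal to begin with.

reduced normal form:
  vcons (Vec (forall (m : Vec Nat 1), Nat) 2) 0 (vcons (forall (z : Vec Nat 1), Nat) 1 (fun (e : Vec Nat 1) => 3) (vcons (forall (x : Vec Nat 1), Nat) 0 (fun (κ : Vec Nat 1) => 5) (vnil (forall (σ : Vec Nat 1), Nat)))) (vnil (Vec (forall (χ : Vec Nat 1), Nat) 2))
inferred type:
  Vec (Vec (forall (m : Vec Nat 1), Nat) 2) 1
steps to reach normal form (normal order): 0
already normal: yes


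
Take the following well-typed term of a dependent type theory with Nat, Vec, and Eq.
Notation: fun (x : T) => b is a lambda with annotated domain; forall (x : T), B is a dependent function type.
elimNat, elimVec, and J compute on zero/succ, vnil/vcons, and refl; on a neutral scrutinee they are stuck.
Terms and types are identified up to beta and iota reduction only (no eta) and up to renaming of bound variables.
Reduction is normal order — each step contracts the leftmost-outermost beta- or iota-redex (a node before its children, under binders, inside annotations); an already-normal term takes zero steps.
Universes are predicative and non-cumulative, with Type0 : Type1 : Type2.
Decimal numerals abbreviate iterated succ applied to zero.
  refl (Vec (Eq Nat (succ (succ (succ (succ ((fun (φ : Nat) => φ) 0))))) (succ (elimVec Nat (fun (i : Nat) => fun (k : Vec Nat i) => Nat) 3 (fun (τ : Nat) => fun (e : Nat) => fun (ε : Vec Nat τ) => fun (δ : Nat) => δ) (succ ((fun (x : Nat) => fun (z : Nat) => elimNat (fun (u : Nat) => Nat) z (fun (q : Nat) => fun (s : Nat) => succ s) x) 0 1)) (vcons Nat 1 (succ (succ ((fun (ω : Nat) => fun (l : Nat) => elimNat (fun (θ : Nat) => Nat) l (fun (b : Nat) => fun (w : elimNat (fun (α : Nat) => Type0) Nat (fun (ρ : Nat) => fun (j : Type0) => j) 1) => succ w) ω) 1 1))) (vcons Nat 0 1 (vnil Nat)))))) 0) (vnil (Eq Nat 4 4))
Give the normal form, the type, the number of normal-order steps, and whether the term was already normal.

normal form:
  refl (Vec (Eq Nat 4 4) 0) (vnil (Eq Nat 4 4))
inferred type:
  Eq (Vec (Eq Nat 4 4) 0) (vnil (Eq Nat 4 4)) (vnil (Eq Nat 4 4))
normal-order step count: 12
started in normal form: no
first contracted redex: a beta-redex


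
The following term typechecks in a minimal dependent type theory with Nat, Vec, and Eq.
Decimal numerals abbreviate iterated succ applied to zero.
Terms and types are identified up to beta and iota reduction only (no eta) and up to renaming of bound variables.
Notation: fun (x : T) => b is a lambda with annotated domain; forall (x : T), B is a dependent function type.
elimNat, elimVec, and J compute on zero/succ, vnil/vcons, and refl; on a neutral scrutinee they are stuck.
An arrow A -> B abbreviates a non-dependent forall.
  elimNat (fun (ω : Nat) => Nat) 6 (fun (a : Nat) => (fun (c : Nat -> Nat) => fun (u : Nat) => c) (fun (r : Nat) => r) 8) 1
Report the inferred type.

inferred type:
  Nat


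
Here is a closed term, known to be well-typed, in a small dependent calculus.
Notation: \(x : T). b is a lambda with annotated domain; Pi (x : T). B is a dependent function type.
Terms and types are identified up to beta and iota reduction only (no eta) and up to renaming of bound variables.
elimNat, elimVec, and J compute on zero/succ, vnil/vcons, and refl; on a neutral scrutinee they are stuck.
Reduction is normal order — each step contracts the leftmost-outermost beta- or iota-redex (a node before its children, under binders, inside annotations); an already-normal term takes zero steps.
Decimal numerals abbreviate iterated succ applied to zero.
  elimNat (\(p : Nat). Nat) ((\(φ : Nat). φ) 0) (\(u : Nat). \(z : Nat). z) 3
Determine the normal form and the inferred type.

reduced normal form:
  0
inferred type:
  Nat


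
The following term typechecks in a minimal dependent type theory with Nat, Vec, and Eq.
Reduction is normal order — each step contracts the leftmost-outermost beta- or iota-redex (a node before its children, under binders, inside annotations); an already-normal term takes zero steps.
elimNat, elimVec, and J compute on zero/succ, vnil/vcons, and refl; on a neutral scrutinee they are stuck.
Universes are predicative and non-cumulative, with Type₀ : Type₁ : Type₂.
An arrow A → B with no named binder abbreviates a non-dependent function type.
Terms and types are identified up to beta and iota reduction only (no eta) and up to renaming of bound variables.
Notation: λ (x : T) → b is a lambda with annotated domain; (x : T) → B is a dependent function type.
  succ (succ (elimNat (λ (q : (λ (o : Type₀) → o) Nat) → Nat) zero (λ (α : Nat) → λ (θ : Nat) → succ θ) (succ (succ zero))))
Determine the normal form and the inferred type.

resulting normal form:
  succ (succ (succ (succ zero)))
type:
  Nat
observation: contracting an elimNat iota-redex first, the term normalizes in 7 steps.


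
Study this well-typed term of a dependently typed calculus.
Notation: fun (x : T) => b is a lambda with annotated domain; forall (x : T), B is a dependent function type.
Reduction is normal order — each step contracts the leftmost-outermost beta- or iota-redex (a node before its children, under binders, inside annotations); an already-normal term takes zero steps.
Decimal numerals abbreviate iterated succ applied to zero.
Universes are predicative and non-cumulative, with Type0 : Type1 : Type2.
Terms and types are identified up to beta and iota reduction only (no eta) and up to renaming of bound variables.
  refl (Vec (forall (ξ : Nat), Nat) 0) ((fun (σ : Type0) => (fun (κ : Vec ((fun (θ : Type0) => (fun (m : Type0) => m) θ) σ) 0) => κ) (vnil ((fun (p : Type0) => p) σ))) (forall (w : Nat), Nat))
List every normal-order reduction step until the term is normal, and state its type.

reduction (normal order):
  refl (Vec (forall (ξ : Nat), Nat) 0) ((fun (σ : Type0) => (fun (κ : Vec ((fun (θ : Type0) => (fun (m : Type0) => m) θ) σ) 0) => κ) (vnil ((fun (p : Type0) => p) σ))) (forall (w : Nat), Nat))
  ~> refl (Vec (forall (ξ : Nat), Nat) 0) ((fun (σ : Vec ((fun (κ : Type0) => (fun (θ : Type0) => θ) κ) (forall (m : Nat), Nat)) 0) => σ) (vnil ((fun (p : Type0) => p) (forall (w : Nat), Nat))))
  ~> refl (Vec (forall (ξ : Nat), Nat) 0) (vnil ((fun (σ : Type0) => σ) (forall (κ : Nat), Nat)))
  ~> refl (Vec (forall (ξ : Nat), Nat) 0) (vnil (forall (σ : Nat), Nat))
the term's type:
  Eq (Vec (forall (ξ : Nat), Nat) 0) (vnil (forall (σ : Nat), Nat)) (vnil (forall (κ : Nat), Nat))


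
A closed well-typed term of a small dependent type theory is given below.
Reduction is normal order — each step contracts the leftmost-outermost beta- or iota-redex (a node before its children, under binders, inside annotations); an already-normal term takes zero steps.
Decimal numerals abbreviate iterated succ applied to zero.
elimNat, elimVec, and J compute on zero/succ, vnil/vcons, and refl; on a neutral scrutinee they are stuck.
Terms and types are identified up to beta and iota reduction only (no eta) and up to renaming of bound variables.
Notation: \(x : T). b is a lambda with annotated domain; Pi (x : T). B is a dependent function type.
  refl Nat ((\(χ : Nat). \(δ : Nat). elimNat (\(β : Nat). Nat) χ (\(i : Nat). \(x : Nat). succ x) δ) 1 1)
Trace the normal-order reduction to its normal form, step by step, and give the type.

normal-order reduction:
  refl Nat ((\(χ : Nat). \(δ : Nat). elimNat (\(β : Nat). Nat) χ (\(i : Nat). \(x : Nat). succ x) δ) 1 1)
  ~> refl Nat ((\(χ : Nat). elimNat (\(δ : Nat). Nat) 1 (\(β : Nat). \(i : Nat). succ i) χ) 1)
  ~> refl Nat (elimNat (\(χ : Nat). Nat) 1 (\(δ : Nat). \(β : Nat). succ β) 1)
  ~> refl Nat ((\(χ : Nat). \(δ : Nat). succ δ) 0 (elimNat (\(β : Nat). Nat) 1 (\(i : Nat). \(x : Nat). succ x) 0))
  ~> refl Nat ((\(χ : Nat). succ χ) (elimNat (\(δ : Nat). Nat) 1 (\(β : Nat). \(i : Nat). succ i) 0))
  ~> refl Nat (succ (elimNat (\(χ : Nat). Nat) 1 (\(δ : Nat). \(β : Nat). succ β) 0))
  ~> refl Nat 2
inferred type:
  Eq Nat 2 2


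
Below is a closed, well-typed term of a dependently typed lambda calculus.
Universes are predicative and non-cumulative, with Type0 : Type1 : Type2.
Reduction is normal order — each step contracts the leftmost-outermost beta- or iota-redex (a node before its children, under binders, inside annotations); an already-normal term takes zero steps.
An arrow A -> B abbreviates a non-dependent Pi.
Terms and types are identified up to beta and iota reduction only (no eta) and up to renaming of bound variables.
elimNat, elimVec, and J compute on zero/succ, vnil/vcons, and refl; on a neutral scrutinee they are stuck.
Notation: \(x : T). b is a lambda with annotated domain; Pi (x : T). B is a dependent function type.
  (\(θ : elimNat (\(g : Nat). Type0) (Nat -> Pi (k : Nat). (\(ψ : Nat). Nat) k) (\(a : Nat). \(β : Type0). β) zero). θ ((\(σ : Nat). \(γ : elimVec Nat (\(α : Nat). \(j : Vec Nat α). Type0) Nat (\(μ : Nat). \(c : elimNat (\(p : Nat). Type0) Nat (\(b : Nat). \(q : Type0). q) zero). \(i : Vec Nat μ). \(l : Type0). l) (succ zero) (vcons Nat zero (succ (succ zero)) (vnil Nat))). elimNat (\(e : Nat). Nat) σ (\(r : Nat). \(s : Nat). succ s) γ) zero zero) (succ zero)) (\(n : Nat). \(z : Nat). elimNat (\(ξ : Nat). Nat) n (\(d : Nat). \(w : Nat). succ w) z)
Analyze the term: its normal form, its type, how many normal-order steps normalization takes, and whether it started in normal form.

reduced normal form:
  succ zero
inferred type:
  Nat
steps to reach normal form (normal order): 10
started in normal form: no
first contracted redex: a beta-redex


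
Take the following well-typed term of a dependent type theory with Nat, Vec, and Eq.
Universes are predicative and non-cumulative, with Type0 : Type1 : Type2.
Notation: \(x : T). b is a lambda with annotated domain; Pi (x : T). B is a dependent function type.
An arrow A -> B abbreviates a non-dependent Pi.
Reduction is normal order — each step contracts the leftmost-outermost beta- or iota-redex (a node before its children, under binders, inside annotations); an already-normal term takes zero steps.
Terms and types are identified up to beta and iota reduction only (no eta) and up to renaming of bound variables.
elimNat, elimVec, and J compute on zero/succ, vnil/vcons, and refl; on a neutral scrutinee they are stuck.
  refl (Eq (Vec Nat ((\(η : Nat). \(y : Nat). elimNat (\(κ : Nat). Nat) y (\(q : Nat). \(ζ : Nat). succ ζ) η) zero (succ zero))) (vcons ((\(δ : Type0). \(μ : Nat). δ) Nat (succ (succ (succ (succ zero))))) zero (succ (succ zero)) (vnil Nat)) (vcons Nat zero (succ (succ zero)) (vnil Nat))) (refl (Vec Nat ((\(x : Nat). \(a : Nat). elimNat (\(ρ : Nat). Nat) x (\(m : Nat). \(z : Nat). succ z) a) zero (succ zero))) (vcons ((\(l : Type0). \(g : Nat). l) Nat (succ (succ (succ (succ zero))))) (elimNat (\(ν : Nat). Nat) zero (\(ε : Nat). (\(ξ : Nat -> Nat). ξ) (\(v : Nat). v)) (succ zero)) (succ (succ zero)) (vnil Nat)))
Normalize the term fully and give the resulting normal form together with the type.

normal form:
  refl (Eq (Vec Nat (succ zero)) (vcons Nat zero (succ (succ zero)) (vnil Nat)) (vcons Nat zero (succ (succ zero)) (vnil Nat))) (refl (Vec Nat (succ zero)) (vcons Nat zero (succ (succ zero)) (vnil Nat)))
inferred type:
  Eq (Eq (Vec Nat (succ zero)) (vcons Nat zero (succ (succ zero)) (vnil Nat)) (vcons Nat zero (succ (succ zero)) (vnil Nat))) (refl (Vec Nat (succ zero)) (vcons Nat zero (succ (succ zero)) (vnil Nat))) (refl (Vec Nat (succ zero)) (vcons Nat zero (succ (succ zero)) (vnil Nat)))
observation: normalization takes exactly 18 steps under the normal-order strategy.
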